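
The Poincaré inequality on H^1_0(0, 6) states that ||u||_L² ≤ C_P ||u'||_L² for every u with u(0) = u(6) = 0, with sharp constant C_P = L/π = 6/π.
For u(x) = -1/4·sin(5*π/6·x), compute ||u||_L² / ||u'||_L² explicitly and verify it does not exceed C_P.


||u||_L² / ||u'||_L² = 6/(5*π) < C_P = 6/π.

u(x) = -1/4·sin(5*π/6·x), so u'(x) = -5*π*cos(5*π*x/6)/24.
Writing u(x) = A·sin(kπx/L) with A = -1/4 and k = 5, use ∫_0^L sin²(kπx/L) dx = L/2 and ∫_0^L cos²(kπx/L) dx = L/2.
u² = 1/16·sin²(5*π/6·x) and (u')² = 25*π^2/576·cos²(5*π/6·x), and each of sin², cos² integrates to L/2 = 3 over (0, 6).
∫_0^6 u² dx = 3/16, so ||u||_L² = sqrt(3)/4.
∫_0^6 (u')² dx = 25*π^2/192, so ||u'||_L² = 5*sqrt(3)*π/24.
Ratio ||u||_L² / ||u'||_L² = 6/(5*π).
Sharp Poincaré constant on H^1_0(0, 6) is C_P = L/π = 6/π, achieved by sin(π/6·x).
This is the k = 5 harmonic; the ratio L/(kπ) is strictly less than C_P = L/π, consistent with the sharp inequality ||u||_L² ≤ C_P ||u'||_L².


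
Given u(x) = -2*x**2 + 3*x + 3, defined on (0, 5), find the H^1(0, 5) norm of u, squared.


||u||_{H^1}^2 = 3545/3

The H^1 norm (squared) on an interval (0, L) is
  ||u||_{H^1}^2 = ∫_0^L u(x)^2 dx + ∫_0^L u'(x)^2 dx.
Compute u'(x) = 3 - 4*x.
Then u(x)^2 = 4*x**4 - 12*x**3 - 3*x**2 + 18*x + 9 and u'(x)^2 = 16*x**2 - 24*x + 9.
Integrate each monomial from 0 to 5 using ∫_0^5 c·x^n dx = c·5^(n+1)/(n+1):
  ∫_0^5 u(x)^2 dx = ∫_0^5 (4*x^4 - 12*x^3 - 3*x^2 + 18*x + 9) dx. Term by term:
    ∫_0^5 4*x^4 dx = 2500;  ∫_0^5 -12*x^3 dx = -1875;  ∫_0^5 -3*x^2 dx = -125;
    ∫_0^5 18*x dx = 225;  ∫_0^5 9 dx = 45.
  Sum: 2500 − 1875 − 125 + 225 + 45 = 770.
  ∫_0^5 u'(x)^2 dx = ∫_0^5 (16*x^2 - 24*x + 9) dx. Term by term:
    ∫_0^5 16*x^2 dx = 2000/3;  ∫_0^5 -24*x dx = -300;  ∫_0^5 9 dx = 45.
  Sum: 2000/3 − 300 + 45 = 1235/3.
Adding: ||u||_{H^1}^2 = 770 + 1235/3 = 3545/3.


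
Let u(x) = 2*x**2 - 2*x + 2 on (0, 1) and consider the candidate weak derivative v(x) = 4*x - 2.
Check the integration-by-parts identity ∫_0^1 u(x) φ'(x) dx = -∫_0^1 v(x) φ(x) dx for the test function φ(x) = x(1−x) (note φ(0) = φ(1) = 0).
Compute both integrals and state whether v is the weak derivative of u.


LHS = 0, RHS = 0. Yes, v = u' weakly.

u(x) = 2*x**2 - 2*x + 2, classical derivative u'(x) = 4*x - 2.
φ(x) = x(1−x), so φ'(x) = 1 - 2*x.
Note φ(0) = φ(1) = 0, so the boundary term u·φ vanishes.
LHS = ∫_0^1 u(x) φ'(x) dx = ∫_0^1 (-4*x^3 + 6*x^2 - 6*x + 2) dx. Term by term:
  ∫_0^1 -4*x^3 dx = -1;  ∫_0^1 6*x^2 dx = 2;  ∫_0^1 -6*x dx = -3;
  ∫_0^1 2 dx = 2.
Sum: -1 + 2 − 3 + 2 = 0.
So LHS = 0.
∫_0^1 v(x) φ(x) dx = ∫_0^1 (-4*x^3 + 6*x^2 - 2*x) dx. Term by term:
  ∫_0^1 -4*x^3 dx = -1;  ∫_0^1 6*x^2 dx = 2;  ∫_0^1 -2*x dx = -1.
Sum: -1 + 2 − 1 = 0.
So RHS = -∫_0^1 v(x) φ(x) dx = 0.
LHS = RHS, so the identity holds for this test φ.
Moreover u is smooth here and v(x) = u'(x) = 4*x - 2 pointwise, so the identity holds for every test function. Hence v is the weak derivative of u.


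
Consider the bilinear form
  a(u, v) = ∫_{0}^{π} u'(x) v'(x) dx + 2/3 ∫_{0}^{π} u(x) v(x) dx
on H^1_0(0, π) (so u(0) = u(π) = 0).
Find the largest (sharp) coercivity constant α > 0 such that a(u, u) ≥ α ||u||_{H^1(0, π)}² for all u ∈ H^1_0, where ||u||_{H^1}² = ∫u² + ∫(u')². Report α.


α = 5/6

Coercivity of a(·,·) on H^1_0(0, π) means a(u, u) ≥ α ||u||_{H^1}² for every u ∈ H^1_0.
The interval has length L = π, and Poincaré/coercivity depend only on L. Here a(u, u) = ∫(u')² + (2/3)·∫u².
Here 0 < c = 2/3 < 1. The condition a(u,u) ≥ α||u||_{H^1}² reads (1−α)∫(u')² ≥ (α−c)∫u². Any admissible α is ≤ 1 (rapidly oscillating u have ∫u²/∫(u')² → 0), and α = 1 would force 0 ≥ (1−c)∫u², impossible since c < 1; so 1−α > 0. By the sharp Poincaré inequality on H^1_0 of an interval of length L, ∫(u')² ≥ (π/L)²∫u² with equality for the first sine mode sin(π(x−x₀)/L) (x₀ the left endpoint), so the inequality holds for all u iff (1−α)(π/L)² ≥ α − c, i.e. α ≤ ((π/L)² + c)/((π/L)² + 1) = (1 + c(L/π)²)/(1 + (L/π)²). With (π/L)² = 1 and c = 2/3, the largest admissible constant is α = ((π/L)² + c)/((π/L)² + 1).
Simplifying, α = 5/6.


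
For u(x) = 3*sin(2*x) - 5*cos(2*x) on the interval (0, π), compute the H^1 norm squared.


||u||_{H^1(0,π)}^2 = 85*π

u'(x) = 10*sin(2*x) + 6*cos(2*x).
Expand u² and (u')² and integrate term by term on (0, π), using: for integers n ≥ 1, ∫_0^π sin²(nx) dx = ∫_0^π cos²(nx) dx = π/2; for n ≠ n', ∫_0^π sin(nx)sin(n'x) dx = ∫_0^π cos(nx)cos(n'x) dx = 0; and by product-to-sum, ∫_0^π sin(nx)cos(n'x) dx = ½∫_0^π [sin((n+n')x) + sin((n−n')x)] dx, which is 0 when n+n' is even and 2n/(n²−n'²) when n+n' is odd (it need not vanish on (0, π)).
  u² squared terms: (-5)²·∫cos(2x)² dx = 25·π/2 = 25*π/2;  (3)²·∫sin(2x)² dx = 9·π/2 = 9*π/2.
  u² cross terms: 2·(-5)·(3)·∫cos(2x)·sin(2x) dx = -30·(0) = 0.
  So ∫_0^π u² dx = 25*π/2 + 9*π/2 + 0 = 17*π.
  (u')² squared terms: (6)²·∫cos(2x)² dx = 36·π/2 = 18*π;  (10)²·∫sin(2x)² dx = 100·π/2 = 50*π.
  (u')² cross terms: 2·(6)·(10)·∫cos(2x)·sin(2x) dx = 120·(0) = 0.
  So ∫_0^π (u')² dx = 18*π + 50*π + 0 = 68*π.
||u||_{H^1}^2 = (17*π) + (68*π) = 85*π.


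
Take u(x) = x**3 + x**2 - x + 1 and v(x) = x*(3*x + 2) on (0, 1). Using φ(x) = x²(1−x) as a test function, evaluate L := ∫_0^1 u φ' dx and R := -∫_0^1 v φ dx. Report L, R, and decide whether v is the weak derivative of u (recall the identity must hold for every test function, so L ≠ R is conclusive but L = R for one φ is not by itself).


LHS = -7/60, RHS = -1/5. No, v is not the weak derivative of u.

u(x) = x**3 + x**2 - x + 1, classical derivative u'(x) = 3*x**2 + 2*x - 1.
φ(x) = x²(1−x), so φ'(x) = x*(2 - 3*x).
Note φ(0) = φ(1) = 0, so the boundary term u·φ vanishes.
LHS = ∫_0^1 u(x) φ'(x) dx = ∫_0^1 (-3*x^5 - x^4 + 5*x^3 - 5*x^2 + 2*x) dx. Term by term:
  ∫_0^1 -3*x^5 dx = -1/2;  ∫_0^1 -x^4 dx = -1/5;  ∫_0^1 5*x^3 dx = 5/4;
  ∫_0^1 -5*x^2 dx = -5/3;  ∫_0^1 2*x dx = 1.
Sum: -1/2 − 1/5 + 5/4 − 5/3 + 1 = -7/60.
So LHS = -7/60.
∫_0^1 v(x) φ(x) dx = ∫_0^1 (-3*x^5 + x^4 + 2*x^3) dx. Term by term:
  ∫_0^1 -3*x^5 dx = -1/2;  ∫_0^1 x^4 dx = 1/5;  ∫_0^1 2*x^3 dx = 1/2.
Sum: -1/2 + 1/5 + 1/2 = 1/5.
So RHS = -∫_0^1 v(x) φ(x) dx = -1/5.
LHS − RHS = 1/12 ≠ 0, so the identity fails.
(For a valid weak derivative the identity must hold for EVERY test function, in particular this one. The failure shows v is NOT the weak derivative of u.)
Correct weak derivative would be u'(x) = 3*x**2 + 2*x - 1.


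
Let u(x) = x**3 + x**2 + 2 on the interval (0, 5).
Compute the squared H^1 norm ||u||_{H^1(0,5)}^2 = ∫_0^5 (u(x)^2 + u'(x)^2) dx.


||u||_{H^1}^2 = 534920/21

The H^1 norm (squared) on an interval (0, L) is
  ||u||_{H^1}^2 = ∫_0^L u(x)^2 dx + ∫_0^L u'(x)^2 dx.
Compute u'(x) = 3*x**2 + 2*x.
Then u(x)^2 = x**6 + 2*x**5 + x**4 + 4*x**3 + 4*x**2 + 4 and u'(x)^2 = 9*x**4 + 12*x**3 + 4*x**2.
Integrate each monomial from 0 to 5 using ∫_0^5 c·x^n dx = c·5^(n+1)/(n+1):
  ∫_0^5 u(x)^2 dx = ∫_0^5 (x^6 + 2*x^5 + x^4 + 4*x^3 + 4*x^2 + 4) dx. Term by term:
    ∫_0^5 x^6 dx = 78125/7;  ∫_0^5 2*x^5 dx = 15625/3;  ∫_0^5 x^4 dx = 625;
    ∫_0^5 4*x^3 dx = 625;  ∫_0^5 4*x^2 dx = 500/3;  ∫_0^5 4 dx = 20.
  Sum: 78125/7 + 15625/3 + 625 + 625 + 500/3 + 20 = 124640/7.
  ∫_0^5 u'(x)^2 dx = ∫_0^5 (9*x^4 + 12*x^3 + 4*x^2) dx. Term by term:
    ∫_0^5 9*x^4 dx = 5625;  ∫_0^5 12*x^3 dx = 1875;  ∫_0^5 4*x^2 dx = 500/3.
  Sum: 5625 + 1875 + 500/3 = 23000/3.
Adding: ||u||_{H^1}^2 = 124640/7 + 23000/3 = 534920/21.


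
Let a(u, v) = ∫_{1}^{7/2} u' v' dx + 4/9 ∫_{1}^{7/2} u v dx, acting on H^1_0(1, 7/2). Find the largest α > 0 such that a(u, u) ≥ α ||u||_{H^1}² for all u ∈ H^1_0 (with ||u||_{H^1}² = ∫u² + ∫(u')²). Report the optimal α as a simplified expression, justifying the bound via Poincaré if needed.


α = 4*(25 + 9*π^2)/(9*(25 + 4*π^2))

Coercivity of a(·,·) on H^1_0(1, 7/2) means a(u, u) ≥ α ||u||_{H^1}² for every u ∈ H^1_0.
The interval has length L = 5/2, and Poincaré/coercivity depend only on L. Here a(u, u) = ∫(u')² + (4/9)·∫u².
Here 0 < c = 4/9 < 1. The condition a(u,u) ≥ α||u||_{H^1}² reads (1−α)∫(u')² ≥ (α−c)∫u². Any admissible α is ≤ 1 (rapidly oscillating u have ∫u²/∫(u')² → 0), and α = 1 would force 0 ≥ (1−c)∫u², impossible since c < 1; so 1−α > 0. By the sharp Poincaré inequality on H^1_0 of an interval of length L, ∫(u')² ≥ (π/L)²∫u² with equality for the first sine mode sin(π(x−x₀)/L) (x₀ the left endpoint), so the inequality holds for all u iff (1−α)(π/L)² ≥ α − c, i.e. α ≤ ((π/L)² + c)/((π/L)² + 1) = (1 + c(L/π)²)/(1 + (L/π)²). With (π/L)² = 4*π^2/25 and c = 4/9, the largest admissible constant is α = ((π/L)² + c)/((π/L)² + 1).
Simplifying, α = 4*(25 + 9*π^2)/(9*(25 + 4*π^2)).


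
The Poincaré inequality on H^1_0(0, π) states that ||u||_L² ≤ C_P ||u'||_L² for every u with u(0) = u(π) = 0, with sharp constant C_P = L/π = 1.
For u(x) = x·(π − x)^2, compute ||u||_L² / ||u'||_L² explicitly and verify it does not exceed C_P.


||u||_L² / ||u'||_L² = sqrt(14)*π/14 < C_P = 1.

u(x) = x·(π − x)^2, so u'(x) = (x - π)*(3*x - π).
u(x) = x·(π − x)^2 vanishes at x = 0 and x = π, so u ∈ H^1_0(0, π). Differentiate via the product rule and integrate the resulting polynomials term by term.
  ∫_0^π u² dx = ∫_0^π (x^6 - 4*π*x^5 + 6*π^2*x^4 - 4*π^3*x^3 + π^4*x^2) dx. Term by term:
    ∫_0^π x^6 dx = π^7/7;  ∫_0^π -4*π*x^5 dx = -2*π^7/3;  ∫_0^π 6*π^2*x^4 dx = 6*π^7/5;
    ∫_0^π -4*π^3*x^3 dx = -π^7;  ∫_0^π π^4*x^2 dx = π^7/3.
  Sum: π^7/7 − 2*π^7/3 + 6*π^7/5 − π^7 + π^7/3 = π^7/105.
  ∫_0^π (u')² dx = ∫_0^π (9*x^4 - 24*π*x^3 + 22*π^2*x^2 - 8*π^3*x + π^4) dx. Term by term:
    ∫_0^π 9*x^4 dx = 9*π^5/5;  ∫_0^π -24*π*x^3 dx = -6*π^5;  ∫_0^π 22*π^2*x^2 dx = 22*π^5/3;
    ∫_0^π -8*π^3*x dx = -4*π^5;  ∫_0^π π^4 dx = π^5.
  Sum: 9*π^5/5 − 6*π^5 + 22*π^5/3 − 4*π^5 + π^5 = 2*π^5/15.
∫_0^π u² dx = π^7/105, so ||u||_L² = sqrt(105)*π^(7/2)/105.
∫_0^π (u')² dx = 2*π^5/15, so ||u'||_L² = sqrt(30)*π^(5/2)/15.
Ratio ||u||_L² / ||u'||_L² = sqrt(14)*π/14.
Sharp Poincaré constant on H^1_0(0, π) is C_P = L/π = 1, achieved by sin(x).
A polynomial bump cannot attain the sharp Poincaré constant (only the first sine eigenfunction does), so the ratio is strictly less than C_P, consistent with ||u||_L² ≤ C_P ||u'||_L².


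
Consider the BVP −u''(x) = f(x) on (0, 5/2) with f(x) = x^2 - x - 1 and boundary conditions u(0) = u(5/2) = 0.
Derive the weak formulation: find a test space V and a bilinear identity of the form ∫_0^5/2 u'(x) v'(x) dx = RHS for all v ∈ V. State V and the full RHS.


V = H^1_0(0, 5/2) (so v(0) = v(5/2) = 0); weak form: ∫_0^5/2 u'v' dx = ∫_0^5/2 (x^2 - x - 1) v dx for all v ∈ V.

Multiply both sides by a test function v and integrate from 0 to 5/2:
  ∫_0^5/2 −u''(x) v(x) dx = ∫_0^5/2 f(x) v(x) dx.
Integrate the LHS by parts once:
  ∫_0^5/2 −u'' v dx = −[u'(x) v(x)]_0^5/2 + ∫_0^5/2 u'(x) v'(x) dx.
Thus ∫_0^5/2 u'(x) v'(x) dx = ∫_0^5/2 f(x) v(x) dx + [u'(x) v(x)]_0^5/2.
Choose V so that boundary terms are either known or forced to vanish.
u is Dirichlet: u(0) = u(5/2) = 0. Let V = H^1_0(0, 5/2); then v(0) = v(5/2) = 0, and [u' v]_0^5/2 = 0.
Weak formulation: find u (satisfying any essential BC) such that ∫_0^5/2 u'(x) v'(x) dx = ∫_0^5/2 f v dx for all v ∈ V.
Substituting f(x) = x^2 - x - 1, the right-hand side is ∫_0^5/2 (x^2 - x - 1) v dx.


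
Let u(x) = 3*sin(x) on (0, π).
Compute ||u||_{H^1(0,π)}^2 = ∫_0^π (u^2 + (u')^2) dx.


||u||_{H^1(0,π)}^2 = 9*π

u'(x) = 3*cos(x).
Expand u² and (u')² and integrate term by term on (0, π), using: for integers n ≥ 1, ∫_0^π sin²(nx) dx = ∫_0^π cos²(nx) dx = π/2; for n ≠ n', ∫_0^π sin(nx)sin(n'x) dx = ∫_0^π cos(nx)cos(n'x) dx = 0; and by product-to-sum, ∫_0^π sin(nx)cos(n'x) dx = ½∫_0^π [sin((n+n')x) + sin((n−n')x)] dx, which is 0 when n+n' is even and 2n/(n²−n'²) when n+n' is odd (it need not vanish on (0, π)).
  u² squared terms: (3)²·∫sin(x)² dx = 9·π/2 = 9*π/2.
  So ∫_0^π u² dx = 9*π/2.
  (u')² squared terms: (3)²·∫cos(x)² dx = 9·π/2 = 9*π/2.
  So ∫_0^π (u')² dx = 9*π/2.
||u||_{H^1}^2 = (9*π/2) + (9*π/2) = 9*π.


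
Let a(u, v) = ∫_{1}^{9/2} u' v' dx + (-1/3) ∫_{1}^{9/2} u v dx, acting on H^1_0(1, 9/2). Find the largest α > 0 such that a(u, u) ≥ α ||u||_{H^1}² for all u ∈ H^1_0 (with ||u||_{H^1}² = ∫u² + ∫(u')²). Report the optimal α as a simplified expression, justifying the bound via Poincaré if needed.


α = (-49 + 12*π^2)/(3*(4*π^2 + 49))

Coercivity of a(·,·) on H^1_0(1, 9/2) means a(u, u) ≥ α ||u||_{H^1}² for every u ∈ H^1_0.
The interval has length L = 7/2, and Poincaré/coercivity depend only on L. Here a(u, u) = ∫(u')² + (-1/3)·∫u².
Here c = -1/3 < 0 with |c| < (π/L)² = 4*π^2/49, so coercivity still holds. The condition a(u,u) ≥ α||u||_{H^1}² reads (1−α)∫(u')² ≥ (α−c)∫u². Any admissible α is ≤ 1 (rapidly oscillating u have ∫u²/∫(u')² → 0), and α = 1 would force 0 ≥ (1−c)∫u², impossible since c < 1; so 1−α > 0. By the sharp Poincaré inequality on H^1_0 of an interval of length L, ∫(u')² ≥ (π/L)²∫u² with equality for the first sine mode sin(π(x−x₀)/L) (x₀ the left endpoint), so the inequality holds for all u iff (1−α)(π/L)² ≥ α − c, i.e. α ≤ ((π/L)² + c)/((π/L)² + 1) = (1 + c(L/π)²)/(1 + (L/π)²). (Direct route, valid since c ≤ 0: Poincaré gives c∫u² ≥ c(L/π)²∫(u')², so a(u,u) ≥ (1 + c(L/π)²)∫(u')², while ||u||_{H^1}² ≤ (1 + (L/π)²)∫(u')²; dividing yields the same α.) With (π/L)² = 4*π^2/49 and c = -1/3, the largest admissible constant is α = ((π/L)² + c)/((π/L)² + 1).
Simplifying, α = (-49 + 12*π^2)/(3*(4*π^2 + 49)).


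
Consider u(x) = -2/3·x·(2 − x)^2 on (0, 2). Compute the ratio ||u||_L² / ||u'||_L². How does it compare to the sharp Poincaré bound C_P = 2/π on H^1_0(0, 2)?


||u||_L² / ||u'||_L² = sqrt(14)/7 < C_P = 2/π.

u(x) = -2/3·x·(2 − x)^2, so u'(x) = -2*x^2 + 16*x/3 - 8/3.
u(x) = -2/3·x·(2 − x)^2 vanishes at x = 0 and x = 2, so u ∈ H^1_0(0, 2). Differentiate via the product rule and integrate the resulting polynomials term by term.
  ∫_0^2 u² dx = ∫_0^2 (4*x^6/9 - 32*x^5/9 + 32*x^4/3 - 128*x^3/9 + 64*x^2/9) dx. Term by term:
    ∫_0^2 4*x^6/9 dx = 512/63;  ∫_0^2 -32*x^5/9 dx = -1024/27;  ∫_0^2 32*x^4/3 dx = 1024/15;
    ∫_0^2 -128*x^3/9 dx = -512/9;  ∫_0^2 64*x^2/9 dx = 512/27.
  Sum: 512/63 − 1024/27 + 1024/15 − 512/9 + 512/27 = 512/945.
  ∫_0^2 (u')² dx = ∫_0^2 (4*x^4 - 64*x^3/3 + 352*x^2/9 - 256*x/9 + 64/9) dx. Term by term:
    ∫_0^2 4*x^4 dx = 128/5;  ∫_0^2 -64*x^3/3 dx = -256/3;  ∫_0^2 352*x^2/9 dx = 2816/27;
    ∫_0^2 -256*x/9 dx = -512/9;  ∫_0^2 64/9 dx = 128/9.
  Sum: 128/5 − 256/3 + 2816/27 − 512/9 + 128/9 = 256/135.
∫_0^2 u² dx = 512/945, so ||u||_L² = 16*sqrt(210)/315.
∫_0^2 (u')² dx = 256/135, so ||u'||_L² = 16*sqrt(15)/45.
Ratio ||u||_L² / ||u'||_L² = sqrt(14)/7.
Sharp Poincaré constant on H^1_0(0, 2) is C_P = L/π = 2/π, achieved by sin(π/2·x).
A polynomial bump cannot attain the sharp Poincaré constant (only the first sine eigenfunction does), so the ratio is strictly less than C_P, consistent with ||u||_L² ≤ C_P ||u'||_L².


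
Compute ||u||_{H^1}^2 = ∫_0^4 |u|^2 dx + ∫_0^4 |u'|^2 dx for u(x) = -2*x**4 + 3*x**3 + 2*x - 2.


||u||_{H^1}^2 = 32757152/315

The H^1 norm (squared) on an interval (0, L) is
  ||u||_{H^1}^2 = ∫_0^L u(x)^2 dx + ∫_0^L u'(x)^2 dx.
Compute u'(x) = -8*x**3 + 9*x**2 + 2.
Then u(x)^2 = 4*x**8 - 12*x**7 + 9*x**6 - 8*x**5 + 20*x**4 - 12*x**3 + 4*x**2 - 8*x + 4 and u'(x)^2 = 64*x**6 - 144*x**5 + 81*x**4 - 32*x**3 + 36*x**2 + 4.
Integrate each monomial from 0 to 4 using ∫_0^4 c·x^n dx = c·4^(n+1)/(n+1):
  ∫_0^4 u(x)^2 dx = ∫_0^4 (4*x^8 - 12*x^7 + 9*x^6 - 8*x^5 + 20*x^4 - 12*x^3 + 4*x^2 - 8*x + 4) dx. Term by term:
    ∫_0^4 4*x^8 dx = 1048576/9;  ∫_0^4 -12*x^7 dx = -98304;  ∫_0^4 9*x^6 dx = 147456/7;
    ∫_0^4 -8*x^5 dx = -16384/3;  ∫_0^4 20*x^4 dx = 4096;  ∫_0^4 -12*x^3 dx = -768;
    ∫_0^4 4*x^2 dx = 256/3;  ∫_0^4 -8*x dx = -64;  ∫_0^4 4 dx = 16.
  Sum: 1048576/9 − 98304 + 147456/7 − 16384/3 + 4096 − 768 + 256/3 − 64 + 16 = 2341936/63.
  ∫_0^4 u'(x)^2 dx = ∫_0^4 (64*x^6 - 144*x^5 + 81*x^4 - 32*x^3 + 36*x^2 + 4) dx. Term by term:
    ∫_0^4 64*x^6 dx = 1048576/7;  ∫_0^4 -144*x^5 dx = -98304;  ∫_0^4 81*x^4 dx = 82944/5;
    ∫_0^4 -32*x^3 dx = -2048;  ∫_0^4 36*x^2 dx = 768;  ∫_0^4 4 dx = 16.
  Sum: 1048576/7 − 98304 + 82944/5 − 2048 + 768 + 16 = 2338608/35.
Adding: ||u||_{H^1}^2 = 2341936/63 + 2338608/35 = 32757152/315.


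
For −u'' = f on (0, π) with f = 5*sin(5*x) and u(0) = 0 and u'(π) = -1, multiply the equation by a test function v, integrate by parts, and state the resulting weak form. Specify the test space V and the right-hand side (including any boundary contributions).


V = {v ∈ H^1(0, π) : v(0) = 0} (test functions vanish at x = 0 where u is specified); weak form: ∫_0^π u'v' dx = ∫_0^π (5*sin(5*x)) v dx − v(π) for all v ∈ V.

Multiply both sides by a test function v and integrate from 0 to π:
  ∫_0^π −u''(x) v(x) dx = ∫_0^π f(x) v(x) dx.
Integrate the LHS by parts once:
  ∫_0^π −u'' v dx = −[u'(x) v(x)]_0^π + ∫_0^π u'(x) v'(x) dx.
Thus ∫_0^π u'(x) v'(x) dx = ∫_0^π f(x) v(x) dx + [u'(x) v(x)]_0^π.
Choose V so that boundary terms are either known or forced to vanish.
Mixed BC: u(0) = 0 (Dirichlet) and u'(π) = -1 (Neumann). Define V = {v ∈ H^1(0, π) : v(0) = 0}. Then [u' v]_0^π = u'(π)·v(π) − u'(0)·0 = − v(π).
Weak formulation: find u (satisfying any essential BC) such that ∫_0^π u'(x) v'(x) dx = ∫_0^π f v dx − v(π) for all v ∈ V (Dirichlet at 0 absorbed into V; Neumann datum at x = π contributes the boundary term).
Substituting f(x) = 5*sin(5*x), the right-hand side is ∫_0^π (5*sin(5*x)) v dx − v(π).


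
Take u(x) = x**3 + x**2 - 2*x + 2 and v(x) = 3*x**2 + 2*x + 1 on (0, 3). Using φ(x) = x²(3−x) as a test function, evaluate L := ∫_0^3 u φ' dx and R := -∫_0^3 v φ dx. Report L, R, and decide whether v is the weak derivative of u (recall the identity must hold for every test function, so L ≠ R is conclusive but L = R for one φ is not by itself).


LHS = -837/10, RHS = -2079/20. No, v is not the weak derivative of u.

u(x) = x**3 + x**2 - 2*x + 2, classical derivative u'(x) = 3*x**2 + 2*x - 2.
φ(x) = x²(3−x), so φ'(x) = 3*x*(2 - x).
Note φ(0) = φ(3) = 0, so the boundary term u·φ vanishes.
LHS = ∫_0^3 u(x) φ'(x) dx = ∫_0^3 (-3*x^5 + 3*x^4 + 12*x^3 - 18*x^2 + 12*x) dx. Term by term:
  ∫_0^3 -3*x^5 dx = -729/2;  ∫_0^3 3*x^4 dx = 729/5;  ∫_0^3 12*x^3 dx = 243;
  ∫_0^3 -18*x^2 dx = -162;  ∫_0^3 12*x dx = 54.
Sum: -729/2 + 729/5 + 243 − 162 + 54 = -837/10.
So LHS = -837/10.
∫_0^3 v(x) φ(x) dx = ∫_0^3 (-3*x^5 + 7*x^4 + 5*x^3 + 3*x^2) dx. Term by term:
  ∫_0^3 -3*x^5 dx = -729/2;  ∫_0^3 7*x^4 dx = 1701/5;  ∫_0^3 5*x^3 dx = 405/4;
  ∫_0^3 3*x^2 dx = 27.
Sum: -729/2 + 1701/5 + 405/4 + 27 = 2079/20.
So RHS = -∫_0^3 v(x) φ(x) dx = -2079/20.
LHS − RHS = 81/4 ≠ 0, so the identity fails.
(For a valid weak derivative the identity must hold for EVERY test function, in particular this one. The failure shows v is NOT the weak derivative of u.)
Correct weak derivative would be u'(x) = 3*x**2 + 2*x - 2.


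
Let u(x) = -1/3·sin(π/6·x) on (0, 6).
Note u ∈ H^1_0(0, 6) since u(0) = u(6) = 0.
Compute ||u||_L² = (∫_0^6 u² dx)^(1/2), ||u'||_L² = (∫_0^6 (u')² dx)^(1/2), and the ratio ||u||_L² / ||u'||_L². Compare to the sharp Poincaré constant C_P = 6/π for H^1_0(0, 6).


||u||_L² / ||u'||_L² = 6/π = C_P.

u(x) = -1/3·sin(π/6·x), so u'(x) = -π*cos(π*x/6)/18.
Writing u(x) = A·sin(kπx/L) with A = -1/3 and k = 1, use ∫_0^L sin²(kπx/L) dx = L/2 and ∫_0^L cos²(kπx/L) dx = L/2.
u² = 1/9·sin²(π/6·x) and (u')² = π^2/324·cos²(π/6·x), and each of sin², cos² integrates to L/2 = 3 over (0, 6).
∫_0^6 u² dx = 1/3, so ||u||_L² = sqrt(3)/3.
∫_0^6 (u')² dx = π^2/108, so ||u'||_L² = sqrt(3)*π/18.
Ratio ||u||_L² / ||u'||_L² = 6/π.
Sharp Poincaré constant on H^1_0(0, 6) is C_P = L/π = 6/π, achieved by sin(π/6·x).
This is the k = 1 eigenfunction (up to amplitude), so the ratio equals the sharp Poincaré constant exactly.


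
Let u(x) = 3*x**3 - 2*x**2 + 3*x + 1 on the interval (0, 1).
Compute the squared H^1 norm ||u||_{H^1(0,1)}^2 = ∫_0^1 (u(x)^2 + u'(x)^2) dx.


||u||_{H^1}^2 = 1847/70

The H^1 norm (squared) on an interval (0, L) is
  ||u||_{H^1}^2 = ∫_0^L u(x)^2 dx + ∫_0^L u'(x)^2 dx.
Compute u'(x) = 9*x**2 - 4*x + 3.
Then u(x)^2 = 9*x**6 - 12*x**5 + 22*x**4 - 6*x**3 + 5*x**2 + 6*x + 1 and u'(x)^2 = 81*x**4 - 72*x**3 + 70*x**2 - 24*x + 9.
Integrate each monomial from 0 to 1 using ∫_0^1 c·x^n dx = c·1^(n+1)/(n+1):
  ∫_0^1 u(x)^2 dx = ∫_0^1 (9*x^6 - 12*x^5 + 22*x^4 - 6*x^3 + 5*x^2 + 6*x + 1) dx. Term by term:
    ∫_0^1 9*x^6 dx = 9/7;  ∫_0^1 -12*x^5 dx = -2;  ∫_0^1 22*x^4 dx = 22/5;
    ∫_0^1 -6*x^3 dx = -3/2;  ∫_0^1 5*x^2 dx = 5/3;  ∫_0^1 6*x dx = 3;
    ∫_0^1 1 dx = 1.
  Sum: 9/7 − 2 + 22/5 − 3/2 + 5/3 + 3 + 1 = 1649/210.
  ∫_0^1 u'(x)^2 dx = ∫_0^1 (81*x^4 - 72*x^3 + 70*x^2 - 24*x + 9) dx. Term by term:
    ∫_0^1 81*x^4 dx = 81/5;  ∫_0^1 -72*x^3 dx = -18;  ∫_0^1 70*x^2 dx = 70/3;
    ∫_0^1 -24*x dx = -12;  ∫_0^1 9 dx = 9.
  Sum: 81/5 − 18 + 70/3 − 12 + 9 = 278/15.
Adding: ||u||_{H^1}^2 = 1649/210 + 278/15 = 1847/70.


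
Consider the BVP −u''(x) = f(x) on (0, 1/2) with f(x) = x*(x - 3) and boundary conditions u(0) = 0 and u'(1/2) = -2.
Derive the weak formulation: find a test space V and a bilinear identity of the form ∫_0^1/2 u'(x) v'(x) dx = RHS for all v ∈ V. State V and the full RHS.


V = {v ∈ H^1(0, 1/2) : v(0) = 0} (test functions vanish at x = 0 where u is specified); weak form: ∫_0^1/2 u'v' dx = ∫_0^1/2 (x*(x - 3)) v dx − 2·v(1/2) for all v ∈ V.

Multiply both sides by a test function v and integrate from 0 to 1/2:
  ∫_0^1/2 −u''(x) v(x) dx = ∫_0^1/2 f(x) v(x) dx.
Integrate the LHS by parts once:
  ∫_0^1/2 −u'' v dx = −[u'(x) v(x)]_0^1/2 + ∫_0^1/2 u'(x) v'(x) dx.
Thus ∫_0^1/2 u'(x) v'(x) dx = ∫_0^1/2 f(x) v(x) dx + [u'(x) v(x)]_0^1/2.
Choose V so that boundary terms are either known or forced to vanish.
Mixed BC: u(0) = 0 (Dirichlet) and u'(1/2) = -2 (Neumann). Define V = {v ∈ H^1(0, 1/2) : v(0) = 0}. Then [u' v]_0^1/2 = u'(1/2)·v(1/2) − u'(0)·0 = − 2·v(1/2).
Weak formulation: find u (satisfying any essential BC) such that ∫_0^1/2 u'(x) v'(x) dx = ∫_0^1/2 f v dx − 2·v(1/2) for all v ∈ V (Dirichlet at 0 absorbed into V; Neumann datum at x = 1/2 contributes the boundary term).
Substituting f(x) = x*(x - 3), the right-hand side is ∫_0^1/2 (x*(x - 3)) v dx − 2·v(1/2).


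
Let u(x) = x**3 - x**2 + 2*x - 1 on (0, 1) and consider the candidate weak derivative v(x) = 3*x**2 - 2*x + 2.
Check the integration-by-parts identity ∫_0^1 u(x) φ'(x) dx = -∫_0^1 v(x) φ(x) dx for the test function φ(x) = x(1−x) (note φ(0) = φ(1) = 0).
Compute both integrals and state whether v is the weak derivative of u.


LHS = -19/60, RHS = -19/60. Yes, v = u' weakly.

u(x) = x**3 - x**2 + 2*x - 1, classical derivative u'(x) = 3*x**2 - 2*x + 2.
φ(x) = x(1−x), so φ'(x) = 1 - 2*x.
Note φ(0) = φ(1) = 0, so the boundary term u·φ vanishes.
LHS = ∫_0^1 u(x) φ'(x) dx = ∫_0^1 (-2*x^4 + 3*x^3 - 5*x^2 + 4*x - 1) dx. Term by term:
  ∫_0^1 -2*x^4 dx = -2/5;  ∫_0^1 3*x^3 dx = 3/4;  ∫_0^1 -5*x^2 dx = -5/3;
  ∫_0^1 4*x dx = 2;  ∫_0^1 -1 dx = -1.
Sum: -2/5 + 3/4 − 5/3 + 2 − 1 = -19/60.
So LHS = -19/60.
∫_0^1 v(x) φ(x) dx = ∫_0^1 (-3*x^4 + 5*x^3 - 4*x^2 + 2*x) dx. Term by term:
  ∫_0^1 -3*x^4 dx = -3/5;  ∫_0^1 5*x^3 dx = 5/4;  ∫_0^1 -4*x^2 dx = -4/3;
  ∫_0^1 2*x dx = 1.
Sum: -3/5 + 5/4 − 4/3 + 1 = 19/60.
So RHS = -∫_0^1 v(x) φ(x) dx = -19/60.
LHS = RHS, so the identity holds for this test φ.
Moreover u is smooth here and v(x) = u'(x) = 3*x**2 - 2*x + 2 pointwise, so the identity holds for every test function. Hence v is the weak derivative of u.


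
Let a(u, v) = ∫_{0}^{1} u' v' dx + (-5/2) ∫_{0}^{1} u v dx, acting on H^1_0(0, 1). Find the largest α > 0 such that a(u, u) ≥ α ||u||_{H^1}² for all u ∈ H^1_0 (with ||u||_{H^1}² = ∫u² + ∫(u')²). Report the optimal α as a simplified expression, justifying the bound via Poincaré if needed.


α = (-5/2 + π^2)/(1 + π^2)

Coercivity of a(·,·) on H^1_0(0, 1) means a(u, u) ≥ α ||u||_{H^1}² for every u ∈ H^1_0.
The interval has length L = 1, and Poincaré/coercivity depend only on L. Here a(u, u) = ∫(u')² + (-5/2)·∫u².
Here c = -5/2 < 0 with |c| < (π/L)² = π^2, so coercivity still holds. The condition a(u,u) ≥ α||u||_{H^1}² reads (1−α)∫(u')² ≥ (α−c)∫u². Any admissible α is ≤ 1 (rapidly oscillating u have ∫u²/∫(u')² → 0), and α = 1 would force 0 ≥ (1−c)∫u², impossible since c < 1; so 1−α > 0. By the sharp Poincaré inequality on H^1_0 of an interval of length L, ∫(u')² ≥ (π/L)²∫u² with equality for the first sine mode sin(π(x−x₀)/L) (x₀ the left endpoint), so the inequality holds for all u iff (1−α)(π/L)² ≥ α − c, i.e. α ≤ ((π/L)² + c)/((π/L)² + 1) = (1 + c(L/π)²)/(1 + (L/π)²). (Direct route, valid since c ≤ 0: Poincaré gives c∫u² ≥ c(L/π)²∫(u')², so a(u,u) ≥ (1 + c(L/π)²)∫(u')², while ||u||_{H^1}² ≤ (1 + (L/π)²)∫(u')²; dividing yields the same α.) With (π/L)² = π^2 and c = -5/2, the largest admissible constant is α = ((π/L)² + c)/((π/L)² + 1).
Simplifying, α = (-5/2 + π^2)/(1 + π^2).


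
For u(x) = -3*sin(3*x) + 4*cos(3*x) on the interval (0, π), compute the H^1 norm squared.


||u||_{H^1(0,π)}^2 = 125*π

u'(x) = -12*sin(3*x) - 9*cos(3*x).
Expand u² and (u')² and integrate term by term on (0, π), using: for integers n ≥ 1, ∫_0^π sin²(nx) dx = ∫_0^π cos²(nx) dx = π/2; for n ≠ n', ∫_0^π sin(nx)sin(n'x) dx = ∫_0^π cos(nx)cos(n'x) dx = 0; and by product-to-sum, ∫_0^π sin(nx)cos(n'x) dx = ½∫_0^π [sin((n+n')x) + sin((n−n')x)] dx, which is 0 when n+n' is even and 2n/(n²−n'²) when n+n' is odd (it need not vanish on (0, π)).
  u² squared terms: (-3)²·∫sin(3x)² dx = 9·π/2 = 9*π/2;  (4)²·∫cos(3x)² dx = 16·π/2 = 8*π.
  u² cross terms: 2·(-3)·(4)·∫sin(3x)·cos(3x) dx = -24·(0) = 0.
  So ∫_0^π u² dx = 9*π/2 + 8*π + 0 = 25*π/2.
  (u')² squared terms: (-12)²·∫sin(3x)² dx = 144·π/2 = 72*π;  (-9)²·∫cos(3x)² dx = 81·π/2 = 81*π/2.
  (u')² cross terms: 2·(-12)·(-9)·∫sin(3x)·cos(3x) dx = 216·(0) = 0.
  So ∫_0^π (u')² dx = 72*π + 81*π/2 + 0 = 225*π/2.
||u||_{H^1}^2 = (25*π/2) + (225*π/2) = 125*π.


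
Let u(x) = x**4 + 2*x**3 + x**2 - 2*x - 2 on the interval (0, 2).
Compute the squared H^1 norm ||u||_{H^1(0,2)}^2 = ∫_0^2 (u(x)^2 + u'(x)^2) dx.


||u||_{H^1}^2 = 412096/315

The H^1 norm (squared) on an interval (0, L) is
  ||u||_{H^1}^2 = ∫_0^L u(x)^2 dx + ∫_0^L u'(x)^2 dx.
Compute u'(x) = 4*x**3 + 6*x**2 + 2*x - 2.
Then u(x)^2 = x**8 + 4*x**7 + 6*x**6 - 11*x**4 - 12*x**3 + 8*x + 4 and u'(x)^2 = 16*x**6 + 48*x**5 + 52*x**4 + 8*x**3 - 20*x**2 - 8*x + 4.
Integrate each monomial from 0 to 2 using ∫_0^2 c·x^n dx = c·2^(n+1)/(n+1):
  ∫_0^2 u(x)^2 dx = ∫_0^2 (x^8 + 4*x^7 + 6*x^6 - 11*x^4 - 12*x^3 + 8*x + 4) dx. Term by term:
    ∫_0^2 x^8 dx = 512/9;  ∫_0^2 4*x^7 dx = 128;  ∫_0^2 6*x^6 dx = 768/7;
    ∫_0^2 -11*x^4 dx = -352/5;  ∫_0^2 -12*x^3 dx = -48;  ∫_0^2 8*x dx = 16;
    ∫_0^2 4 dx = 8.
  Sum: 512/9 + 128 + 768/7 − 352/5 − 48 + 16 + 8 = 63064/315.
  ∫_0^2 u'(x)^2 dx = ∫_0^2 (16*x^6 + 48*x^5 + 52*x^4 + 8*x^3 - 20*x^2 - 8*x + 4) dx. Term by term:
    ∫_0^2 16*x^6 dx = 2048/7;  ∫_0^2 48*x^5 dx = 512;  ∫_0^2 52*x^4 dx = 1664/5;
    ∫_0^2 8*x^3 dx = 32;  ∫_0^2 -20*x^2 dx = -160/3;  ∫_0^2 -8*x dx = -16;
    ∫_0^2 4 dx = 8.
  Sum: 2048/7 + 512 + 1664/5 + 32 − 160/3 − 16 + 8 = 116344/105.
Adding: ||u||_{H^1}^2 = 63064/315 + 116344/105 = 412096/315.


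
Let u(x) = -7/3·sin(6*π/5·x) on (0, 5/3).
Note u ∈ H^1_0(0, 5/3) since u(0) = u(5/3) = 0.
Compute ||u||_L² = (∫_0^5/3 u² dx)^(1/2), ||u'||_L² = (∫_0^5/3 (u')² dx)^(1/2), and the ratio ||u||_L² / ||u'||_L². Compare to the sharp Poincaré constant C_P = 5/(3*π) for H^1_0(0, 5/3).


||u||_L² / ||u'||_L² = 5/(6*π) < C_P = 5/(3*π).

u(x) = -7/3·sin(6*π/5·x), so u'(x) = -14*π*cos(6*π*x/5)/5.
Writing u(x) = A·sin(kπx/L) with A = -7/3 and k = 2, use ∫_0^L sin²(kπx/L) dx = L/2 and ∫_0^L cos²(kπx/L) dx = L/2.
u² = 49/9·sin²(6*π/5·x) and (u')² = 196*π^2/25·cos²(6*π/5·x), and each of sin², cos² integrates to L/2 = 5/6 over (0, 5/3).
∫_0^5/3 u² dx = 245/54, so ||u||_L² = 7*sqrt(30)/18.
∫_0^5/3 (u')² dx = 98*π^2/15, so ||u'||_L² = 7*sqrt(30)*π/15.
Ratio ||u||_L² / ||u'||_L² = 5/(6*π).
Sharp Poincaré constant on H^1_0(0, 5/3) is C_P = L/π = 5/(3*π), achieved by sin(3*π/5·x).
This is the k = 2 harmonic; the ratio L/(kπ) is strictly less than C_P = L/π, consistent with the sharp inequality ||u||_L² ≤ C_P ||u'||_L².


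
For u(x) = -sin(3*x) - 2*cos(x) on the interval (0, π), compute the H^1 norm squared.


||u||_{H^1(0,π)}^2 = 9*π

u'(x) = 2*sin(x) - 3*cos(3*x).
Expand u² and (u')² and integrate term by term on (0, π), using: for integers n ≥ 1, ∫_0^π sin²(nx) dx = ∫_0^π cos²(nx) dx = π/2; for n ≠ n', ∫_0^π sin(nx)sin(n'x) dx = ∫_0^π cos(nx)cos(n'x) dx = 0; and by product-to-sum, ∫_0^π sin(nx)cos(n'x) dx = ½∫_0^π [sin((n+n')x) + sin((n−n')x)] dx, which is 0 when n+n' is even and 2n/(n²−n'²) when n+n' is odd (it need not vanish on (0, π)).
  u² squared terms: (-1)²·∫sin(3x)² dx = 1·π/2 = π/2;  (-2)²·∫cos(x)² dx = 4·π/2 = 2*π.
  u² cross terms: 2·(-1)·(-2)·∫sin(3x)·cos(x) dx = 4·(0) = 0.
  So ∫_0^π u² dx = π/2 + 2*π + 0 = 5*π/2.
  (u')² squared terms: (-3)²·∫cos(3x)² dx = 9·π/2 = 9*π/2;  (2)²·∫sin(x)² dx = 4·π/2 = 2*π.
  (u')² cross terms: 2·(-3)·(2)·∫cos(3x)·sin(x) dx = -12·(0) = 0.
  So ∫_0^π (u')² dx = 9*π/2 + 2*π + 0 = 13*π/2.
||u||_{H^1}^2 = (5*π/2) + (13*π/2) = 9*π.


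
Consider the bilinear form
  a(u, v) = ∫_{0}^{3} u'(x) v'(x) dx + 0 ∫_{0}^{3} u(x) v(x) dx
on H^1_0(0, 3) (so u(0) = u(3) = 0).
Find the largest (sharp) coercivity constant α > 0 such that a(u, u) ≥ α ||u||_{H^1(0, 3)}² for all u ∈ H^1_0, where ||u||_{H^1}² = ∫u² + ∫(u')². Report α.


α = π^2/(9 + π^2)

Coercivity of a(·,·) on H^1_0(0, 3) means a(u, u) ≥ α ||u||_{H^1}² for every u ∈ H^1_0.
The interval has length L = 3, and Poincaré/coercivity depend only on L. Here a(u, u) = ∫(u')² + (0)·∫u².
Here c = 0, so a(u,u) = ∫(u')² alone. The condition a(u,u) ≥ α||u||_{H^1}² reads (1−α)∫(u')² ≥ (α−c)∫u². Any admissible α is ≤ 1 (rapidly oscillating u have ∫u²/∫(u')² → 0), and α = 1 would force 0 ≥ (1−c)∫u², impossible since c < 1; so 1−α > 0. By the sharp Poincaré inequality on H^1_0 of an interval of length L, ∫(u')² ≥ (π/L)²∫u² with equality for the first sine mode sin(π(x−x₀)/L) (x₀ the left endpoint), so the inequality holds for all u iff (1−α)(π/L)² ≥ α − c, i.e. α ≤ ((π/L)² + c)/((π/L)² + 1) = (1 + c(L/π)²)/(1 + (L/π)²). (Direct route, valid since c ≤ 0: Poincaré gives c∫u² ≥ c(L/π)²∫(u')², so a(u,u) ≥ (1 + c(L/π)²)∫(u')², while ||u||_{H^1}² ≤ (1 + (L/π)²)∫(u')²; dividing yields the same α.) With (π/L)² = π^2/9 and c = 0, the largest admissible constant is α = ((π/L)² + c)/((π/L)² + 1).
Simplifying, α = π^2/(9 + π^2).


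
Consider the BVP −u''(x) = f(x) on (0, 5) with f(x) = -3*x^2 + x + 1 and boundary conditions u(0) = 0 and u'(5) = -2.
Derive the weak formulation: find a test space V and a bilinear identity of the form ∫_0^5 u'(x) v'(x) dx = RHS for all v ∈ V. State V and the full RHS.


V = {v ∈ H^1(0, 5) : v(0) = 0} (test functions vanish at x = 0 where u is specified); weak form: ∫_0^5 u'v' dx = ∫_0^5 (-3*x^2 + x + 1) v dx − 2·v(5) for all v ∈ V.

Multiply both sides by a test function v and integrate from 0 to 5:
  ∫_0^5 −u''(x) v(x) dx = ∫_0^5 f(x) v(x) dx.
Integrate the LHS by parts once:
  ∫_0^5 −u'' v dx = −[u'(x) v(x)]_0^5 + ∫_0^5 u'(x) v'(x) dx.
Thus ∫_0^5 u'(x) v'(x) dx = ∫_0^5 f(x) v(x) dx + [u'(x) v(x)]_0^5.
Choose V so that boundary terms are either known or forced to vanish.
Mixed BC: u(0) = 0 (Dirichlet) and u'(5) = -2 (Neumann). Define V = {v ∈ H^1(0, 5) : v(0) = 0}. Then [u' v]_0^5 = u'(5)·v(5) − u'(0)·0 = − 2·v(5).
Weak formulation: find u (satisfying any essential BC) such that ∫_0^5 u'(x) v'(x) dx = ∫_0^5 f v dx − 2·v(5) for all v ∈ V (Dirichlet at 0 absorbed into V; Neumann datum at x = 5 contributes the boundary term).
Substituting f(x) = -3*x^2 + x + 1, the right-hand side is ∫_0^5 (-3*x^2 + x + 1) v dx − 2·v(5).


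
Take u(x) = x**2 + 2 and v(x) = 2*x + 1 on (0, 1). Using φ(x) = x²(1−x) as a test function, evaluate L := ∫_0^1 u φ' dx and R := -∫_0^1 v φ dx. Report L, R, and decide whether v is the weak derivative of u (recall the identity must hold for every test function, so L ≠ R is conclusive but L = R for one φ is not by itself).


LHS = -1/10, RHS = -11/60. No, v is not the weak derivative of u.

u(x) = x**2 + 2, classical derivative u'(x) = 2*x.
φ(x) = x²(1−x), so φ'(x) = x*(2 - 3*x).
Note φ(0) = φ(1) = 0, so the boundary term u·φ vanishes.
LHS = ∫_0^1 u(x) φ'(x) dx = ∫_0^1 (-3*x^4 + 2*x^3 - 6*x^2 + 4*x) dx. Term by term:
  ∫_0^1 -3*x^4 dx = -3/5;  ∫_0^1 2*x^3 dx = 1/2;  ∫_0^1 -6*x^2 dx = -2;
  ∫_0^1 4*x dx = 2.
Sum: -3/5 + 1/2 − 2 + 2 = -1/10.
So LHS = -1/10.
∫_0^1 v(x) φ(x) dx = ∫_0^1 (-2*x^4 + x^3 + x^2) dx. Term by term:
  ∫_0^1 -2*x^4 dx = -2/5;  ∫_0^1 x^3 dx = 1/4;  ∫_0^1 x^2 dx = 1/3.
Sum: -2/5 + 1/4 + 1/3 = 11/60.
So RHS = -∫_0^1 v(x) φ(x) dx = -11/60.
LHS − RHS = 1/12 ≠ 0, so the identity fails.
(For a valid weak derivative the identity must hold for EVERY test function, in particular this one. The failure shows v is NOT the weak derivative of u.)
Correct weak derivative would be u'(x) = 2*x.


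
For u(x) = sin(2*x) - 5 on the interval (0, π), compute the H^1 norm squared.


||u||_{H^1(0,π)}^2 = 55*π/2

u'(x) = 2*cos(2*x).
Expand u² and (u')² and integrate term by term on (0, π), using: for integers n ≥ 1, ∫_0^π sin²(nx) dx = ∫_0^π cos²(nx) dx = π/2; for n ≠ n', ∫_0^π sin(nx)sin(n'x) dx = ∫_0^π cos(nx)cos(n'x) dx = 0; and by product-to-sum, ∫_0^π sin(nx)cos(n'x) dx = ½∫_0^π [sin((n+n')x) + sin((n−n')x)] dx, which is 0 when n+n' is even and 2n/(n²−n'²) when n+n' is odd (it need not vanish on (0, π)). For the constant mode: ∫_0^π 1 dx = π, ∫_0^π cos(nx) dx = 0, ∫_0^π sin(nx) dx = (1−(−1)^n)/n.
  u² squared terms: (-5)²·∫1 dx = 25·π = 25*π;  (1)²·∫sin(2x)² dx = 1·π/2 = π/2.
  u² cross terms: 2·(-5)·(1)·∫1·sin(2x) dx = -10·(0) = 0.
  So ∫_0^π u² dx = 25*π + π/2 + 0 = 51*π/2.
  (u')² squared terms: (2)²·∫cos(2x)² dx = 4·π/2 = 2*π.
  So ∫_0^π (u')² dx = 2*π.
||u||_{H^1}^2 = (51*π/2) + (2*π) = 55*π/2.


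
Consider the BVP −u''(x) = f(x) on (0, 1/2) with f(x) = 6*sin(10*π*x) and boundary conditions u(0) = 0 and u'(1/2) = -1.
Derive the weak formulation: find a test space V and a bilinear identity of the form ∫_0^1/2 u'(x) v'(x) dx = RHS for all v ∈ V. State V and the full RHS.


V = {v ∈ H^1(0, 1/2) : v(0) = 0} (test functions vanish at x = 0 where u is specified); weak form: ∫_0^1/2 u'v' dx = ∫_0^1/2 (6*sin(10*π*x)) v dx − v(1/2) for all v ∈ V.

Multiply both sides by a test function v and integrate from 0 to 1/2:
  ∫_0^1/2 −u''(x) v(x) dx = ∫_0^1/2 f(x) v(x) dx.
Integrate the LHS by parts once:
  ∫_0^1/2 −u'' v dx = −[u'(x) v(x)]_0^1/2 + ∫_0^1/2 u'(x) v'(x) dx.
Thus ∫_0^1/2 u'(x) v'(x) dx = ∫_0^1/2 f(x) v(x) dx + [u'(x) v(x)]_0^1/2.
Choose V so that boundary terms are either known or forced to vanish.
Mixed BC: u(0) = 0 (Dirichlet) and u'(1/2) = -1 (Neumann). Define V = {v ∈ H^1(0, 1/2) : v(0) = 0}. Then [u' v]_0^1/2 = u'(1/2)·v(1/2) − u'(0)·0 = − v(1/2).
Weak formulation: find u (satisfying any essential BC) such that ∫_0^1/2 u'(x) v'(x) dx = ∫_0^1/2 f v dx − v(1/2) for all v ∈ V (Dirichlet at 0 absorbed into V; Neumann datum at x = 1/2 contributes the boundary term).
Substituting f(x) = 6*sin(10*π*x), the right-hand side is ∫_0^1/2 (6*sin(10*π*x)) v dx − v(1/2).


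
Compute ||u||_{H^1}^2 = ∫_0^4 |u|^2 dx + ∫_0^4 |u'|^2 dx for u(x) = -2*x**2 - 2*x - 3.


||u||_{H^1}^2 = 34348/15

The H^1 norm (squared) on an interval (0, L) is
  ||u||_{H^1}^2 = ∫_0^L u(x)^2 dx + ∫_0^L u'(x)^2 dx.
Compute u'(x) = -4*x - 2.
Then u(x)^2 = 4*x**4 + 8*x**3 + 16*x**2 + 12*x + 9 and u'(x)^2 = 16*x**2 + 16*x + 4.
Integrate each monomial from 0 to 4 using ∫_0^4 c·x^n dx = c·4^(n+1)/(n+1):
  ∫_0^4 u(x)^2 dx = ∫_0^4 (4*x^4 + 8*x^3 + 16*x^2 + 12*x + 9) dx. Term by term:
    ∫_0^4 4*x^4 dx = 4096/5;  ∫_0^4 8*x^3 dx = 512;  ∫_0^4 16*x^2 dx = 1024/3;
    ∫_0^4 12*x dx = 96;  ∫_0^4 9 dx = 36.
  Sum: 4096/5 + 512 + 1024/3 + 96 + 36 = 27068/15.
  ∫_0^4 u'(x)^2 dx = ∫_0^4 (16*x^2 + 16*x + 4) dx. Term by term:
    ∫_0^4 16*x^2 dx = 1024/3;  ∫_0^4 16*x dx = 128;  ∫_0^4 4 dx = 16.
  Sum: 1024/3 + 128 + 16 = 1456/3.
Adding: ||u||_{H^1}^2 = 27068/15 + 1456/3 = 34348/15.


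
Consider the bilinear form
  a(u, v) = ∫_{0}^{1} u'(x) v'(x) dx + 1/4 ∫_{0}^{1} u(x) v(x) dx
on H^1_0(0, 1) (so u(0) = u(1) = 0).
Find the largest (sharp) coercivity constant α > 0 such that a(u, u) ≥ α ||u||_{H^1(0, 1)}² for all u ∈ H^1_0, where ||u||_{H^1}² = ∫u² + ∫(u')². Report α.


α = (1/4 + π^2)/(1 + π^2)

Coercivity of a(·,·) on H^1_0(0, 1) means a(u, u) ≥ α ||u||_{H^1}² for every u ∈ H^1_0.
The interval has length L = 1, and Poincaré/coercivity depend only on L. Here a(u, u) = ∫(u')² + (1/4)·∫u².
Here 0 < c = 1/4 < 1. The condition a(u,u) ≥ α||u||_{H^1}² reads (1−α)∫(u')² ≥ (α−c)∫u². Any admissible α is ≤ 1 (rapidly oscillating u have ∫u²/∫(u')² → 0), and α = 1 would force 0 ≥ (1−c)∫u², impossible since c < 1; so 1−α > 0. By the sharp Poincaré inequality on H^1_0 of an interval of length L, ∫(u')² ≥ (π/L)²∫u² with equality for the first sine mode sin(π(x−x₀)/L) (x₀ the left endpoint), so the inequality holds for all u iff (1−α)(π/L)² ≥ α − c, i.e. α ≤ ((π/L)² + c)/((π/L)² + 1) = (1 + c(L/π)²)/(1 + (L/π)²). With (π/L)² = π^2 and c = 1/4, the largest admissible constant is α = ((π/L)² + c)/((π/L)² + 1).
Simplifying, α = (1/4 + π^2)/(1 + π^2).


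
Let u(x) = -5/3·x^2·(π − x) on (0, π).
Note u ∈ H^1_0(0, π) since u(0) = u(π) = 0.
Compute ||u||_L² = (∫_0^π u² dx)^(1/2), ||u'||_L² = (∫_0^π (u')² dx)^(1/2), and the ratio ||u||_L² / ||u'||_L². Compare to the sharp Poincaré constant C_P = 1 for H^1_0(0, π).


||u||_L² / ||u'||_L² = sqrt(14)*π/14 < C_P = 1.

u(x) = -5/3·x^2·(π − x), so u'(x) = 5*x*(3*x - 2*π)/3.
u(x) = -5/3·x^2·(π − x) vanishes at x = 0 and x = π, so u ∈ H^1_0(0, π). Differentiate via the product rule and integrate the resulting polynomials term by term.
  ∫_0^π u² dx = ∫_0^π (25*x^6/9 - 50*π*x^5/9 + 25*π^2*x^4/9) dx. Term by term:
    ∫_0^π 25*x^6/9 dx = 25*π^7/63;  ∫_0^π -50*π*x^5/9 dx = -25*π^7/27;  ∫_0^π 25*π^2*x^4/9 dx = 5*π^7/9.
  Sum: 25*π^7/63 − 25*π^7/27 + 5*π^7/9 = 5*π^7/189.
  ∫_0^π (u')² dx = ∫_0^π (25*x^4 - 100*π*x^3/3 + 100*π^2*x^2/9) dx. Term by term:
    ∫_0^π 25*x^4 dx = 5*π^5;  ∫_0^π -100*π*x^3/3 dx = -25*π^5/3;  ∫_0^π 100*π^2*x^2/9 dx = 100*π^5/27.
  Sum: 5*π^5 − 25*π^5/3 + 100*π^5/27 = 10*π^5/27.
∫_0^π u² dx = 5*π^7/189, so ||u||_L² = sqrt(105)*π^(7/2)/63.
∫_0^π (u')² dx = 10*π^5/27, so ||u'||_L² = sqrt(30)*π^(5/2)/9.
Ratio ||u||_L² / ||u'||_L² = sqrt(14)*π/14.
Sharp Poincaré constant on H^1_0(0, π) is C_P = L/π = 1, achieved by sin(x).
A polynomial bump cannot attain the sharp Poincaré constant (only the first sine eigenfunction does), so the ratio is strictly less than C_P, consistent with ||u||_L² ≤ C_P ||u'||_L².
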